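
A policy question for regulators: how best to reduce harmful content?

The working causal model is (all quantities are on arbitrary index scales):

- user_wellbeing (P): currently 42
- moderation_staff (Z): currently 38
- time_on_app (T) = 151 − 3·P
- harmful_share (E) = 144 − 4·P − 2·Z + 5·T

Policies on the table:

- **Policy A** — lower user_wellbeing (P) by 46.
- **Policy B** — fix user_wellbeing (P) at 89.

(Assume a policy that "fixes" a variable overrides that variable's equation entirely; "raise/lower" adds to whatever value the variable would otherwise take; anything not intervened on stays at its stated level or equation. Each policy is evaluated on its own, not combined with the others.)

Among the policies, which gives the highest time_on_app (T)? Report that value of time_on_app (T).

Policy A (P − 46):
  P = 42 − 46 = -4
  T = 151 − 3·(-4) = 163
Policy B (P := 89):
  P = 89
  T = 151 − 3·89 = -116
Comparing — Policy A: T=163, Policy B: T=-116. Highest is 163 (Policy A).

163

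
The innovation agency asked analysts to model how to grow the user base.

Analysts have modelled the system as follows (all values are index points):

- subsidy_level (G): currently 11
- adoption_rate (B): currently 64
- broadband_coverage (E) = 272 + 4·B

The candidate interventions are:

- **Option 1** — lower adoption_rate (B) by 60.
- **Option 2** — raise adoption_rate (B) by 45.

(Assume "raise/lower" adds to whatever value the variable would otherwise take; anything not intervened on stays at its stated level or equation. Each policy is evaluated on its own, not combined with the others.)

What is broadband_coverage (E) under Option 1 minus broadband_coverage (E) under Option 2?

-420

Option 1 (B − 60):
  B = 64 − 60 = 4
  E = 272 + 4·4 = 288
Option 2 (B + 45):
  B = 64 + 45 = 109
  E = 272 + 4·109 = 708
E: 288 − 708 = -420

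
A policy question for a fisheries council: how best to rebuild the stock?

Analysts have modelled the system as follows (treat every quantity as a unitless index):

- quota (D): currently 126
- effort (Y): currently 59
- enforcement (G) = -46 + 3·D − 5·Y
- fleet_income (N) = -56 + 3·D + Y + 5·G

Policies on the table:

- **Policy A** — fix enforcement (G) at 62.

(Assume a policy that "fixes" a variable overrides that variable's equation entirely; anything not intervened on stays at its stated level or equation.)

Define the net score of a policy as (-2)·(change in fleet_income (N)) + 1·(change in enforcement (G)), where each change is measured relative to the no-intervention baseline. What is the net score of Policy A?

Baseline:
  D = 126
  Y = 59
  G = -46 + 3·126 − 5·59 = 37
  N = -56 + 3·126 + 59 + 5·37 = 566
Policy A (G := 62):
  D = 126
  Y = 59
  G = 62
  N = -56 + 3·126 + 59 + 5·62 = 691
ΔN = 691 − 566 = 125; ΔG = 62 − 37 = 25
Score = (-2)·125 + 1·25 = -225

-225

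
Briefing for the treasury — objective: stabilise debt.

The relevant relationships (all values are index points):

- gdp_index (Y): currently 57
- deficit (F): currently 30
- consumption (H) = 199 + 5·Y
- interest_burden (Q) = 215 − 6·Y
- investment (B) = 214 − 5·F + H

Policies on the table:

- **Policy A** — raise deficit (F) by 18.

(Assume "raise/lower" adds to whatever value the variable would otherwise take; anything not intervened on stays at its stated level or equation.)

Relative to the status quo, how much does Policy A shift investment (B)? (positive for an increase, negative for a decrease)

Baseline:
  Y = 57
  F = 30
  H = 199 + 5·57 = 484
  B = 214 − 5·30 + 484 = 548
Policy A (F + 18):
  Y = 57
  F = 30 + 18 = 48
  H = 199 + 5·57 = 484
  B = 214 − 5·48 + 484 = 458
Change in B: 458 − 548 = -90

-90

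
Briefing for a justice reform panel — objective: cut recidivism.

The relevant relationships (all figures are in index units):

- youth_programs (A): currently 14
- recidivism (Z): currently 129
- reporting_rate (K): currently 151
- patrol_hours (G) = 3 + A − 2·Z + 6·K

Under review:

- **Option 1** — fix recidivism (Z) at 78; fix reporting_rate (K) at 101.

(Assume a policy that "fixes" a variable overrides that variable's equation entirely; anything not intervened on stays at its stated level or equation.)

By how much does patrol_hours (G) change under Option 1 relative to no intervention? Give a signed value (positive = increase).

Baseline:
  A = 14
  Z = 129
  K = 151
  G = 3 + 14 − 2·129 + 6·151 = 665
Option 1 (Z := 78, K := 101):
  A = 14
  Z = 78
  K = 101
  G = 3 + 14 − 2·78 + 6·101 = 467
Change in G: 467 − 665 = -198

-198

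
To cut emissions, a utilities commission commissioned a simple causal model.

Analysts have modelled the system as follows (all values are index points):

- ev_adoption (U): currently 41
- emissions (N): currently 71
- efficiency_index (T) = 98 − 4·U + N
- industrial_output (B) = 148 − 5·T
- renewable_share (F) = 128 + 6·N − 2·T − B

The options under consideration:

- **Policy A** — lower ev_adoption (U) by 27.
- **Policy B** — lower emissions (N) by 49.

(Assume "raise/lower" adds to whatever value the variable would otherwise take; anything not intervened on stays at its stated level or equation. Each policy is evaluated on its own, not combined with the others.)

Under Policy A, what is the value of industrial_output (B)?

Policy A (U − 27):
  U = 41 − 27 = 14
  N = 71
  T = 98 − 4·14 + 71 = 113
  B = 148 − 5·113 = -417

-417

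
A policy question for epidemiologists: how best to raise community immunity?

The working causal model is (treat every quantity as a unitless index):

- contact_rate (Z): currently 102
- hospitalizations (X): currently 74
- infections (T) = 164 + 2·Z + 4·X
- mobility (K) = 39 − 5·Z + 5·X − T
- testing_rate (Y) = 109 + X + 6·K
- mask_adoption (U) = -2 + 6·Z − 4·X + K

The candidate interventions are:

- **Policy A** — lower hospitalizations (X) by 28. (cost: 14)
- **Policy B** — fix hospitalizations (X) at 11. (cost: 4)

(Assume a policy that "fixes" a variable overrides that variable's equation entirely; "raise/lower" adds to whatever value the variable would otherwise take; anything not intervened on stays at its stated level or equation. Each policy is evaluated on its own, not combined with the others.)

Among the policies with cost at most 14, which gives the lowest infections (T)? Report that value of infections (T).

412

Policy A (X − 28):
  Z = 102
  X = 74 − 28 = 46
  T = 164 + 2·102 + 4·46 = 552
Policy B (X := 11):
  Z = 102
  X = 11
  T = 164 + 2·102 + 4·11 = 412
Comparing — Policy A: T=552, Policy B: T=412. Lowest is 412 (Policy B).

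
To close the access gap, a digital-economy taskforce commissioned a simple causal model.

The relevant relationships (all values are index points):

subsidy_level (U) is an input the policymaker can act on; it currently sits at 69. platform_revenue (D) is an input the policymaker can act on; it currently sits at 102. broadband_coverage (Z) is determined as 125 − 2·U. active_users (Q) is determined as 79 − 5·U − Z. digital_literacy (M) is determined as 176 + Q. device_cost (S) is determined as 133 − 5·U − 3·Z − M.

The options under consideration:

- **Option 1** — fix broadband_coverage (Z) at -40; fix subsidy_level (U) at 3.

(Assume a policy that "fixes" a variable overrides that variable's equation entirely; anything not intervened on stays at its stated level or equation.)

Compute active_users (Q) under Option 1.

Option 1 (Z := -40, U := 3):
  U = 3
  Z = -40
  Q = 79 − 5·3 − (-40) = 104

104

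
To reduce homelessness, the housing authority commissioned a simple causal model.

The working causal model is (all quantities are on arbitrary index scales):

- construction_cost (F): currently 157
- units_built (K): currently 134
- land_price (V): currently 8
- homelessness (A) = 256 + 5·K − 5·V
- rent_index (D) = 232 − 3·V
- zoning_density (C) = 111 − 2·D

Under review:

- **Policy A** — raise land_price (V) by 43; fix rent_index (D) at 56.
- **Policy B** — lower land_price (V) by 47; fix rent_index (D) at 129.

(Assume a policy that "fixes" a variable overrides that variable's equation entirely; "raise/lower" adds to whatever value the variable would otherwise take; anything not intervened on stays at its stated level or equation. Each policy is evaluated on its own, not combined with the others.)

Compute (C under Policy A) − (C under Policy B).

146

Policy A (V + 43, D := 56):
  V = 8 + 43 = 51
  D = 56
  C = 111 − 2·56 = -1
Policy B (V − 47, D := 129):
  V = 8 − 47 = -39
  D = 129
  C = 111 − 2·129 = -147
C: -1 − (-147) = 146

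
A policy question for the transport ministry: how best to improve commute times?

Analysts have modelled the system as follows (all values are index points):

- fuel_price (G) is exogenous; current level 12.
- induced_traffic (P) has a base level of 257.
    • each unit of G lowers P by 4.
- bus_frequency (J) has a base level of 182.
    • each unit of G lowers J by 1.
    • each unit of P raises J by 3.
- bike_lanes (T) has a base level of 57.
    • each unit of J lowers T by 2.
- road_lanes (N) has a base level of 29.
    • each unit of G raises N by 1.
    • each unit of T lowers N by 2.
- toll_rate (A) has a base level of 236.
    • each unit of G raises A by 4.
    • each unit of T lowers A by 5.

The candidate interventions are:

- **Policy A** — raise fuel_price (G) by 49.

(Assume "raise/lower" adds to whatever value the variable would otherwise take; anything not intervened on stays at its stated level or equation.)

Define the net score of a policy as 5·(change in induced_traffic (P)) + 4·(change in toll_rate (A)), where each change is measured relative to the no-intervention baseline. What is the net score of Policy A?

Baseline:
  G = 12
  P = 257 − 4·12 = 209
  J = 182 − 12 + 3·209 = 797
  T = 57 − 2·797 = -1537
  A = 236 + 4·12 − 5·(-1537) = 7969
Policy A (G + 49):
  G = 12 + 49 = 61
  P = 257 − 4·61 = 13
  J = 182 − 61 + 3·13 = 160
  T = 57 − 2·160 = -263
  A = 236 + 4·61 − 5·(-263) = 1795
ΔP = 13 − 209 = -196; ΔA = 1795 − 7969 = -6174
Score = 5·(-196) + 4·(-6174) = -25676

-25676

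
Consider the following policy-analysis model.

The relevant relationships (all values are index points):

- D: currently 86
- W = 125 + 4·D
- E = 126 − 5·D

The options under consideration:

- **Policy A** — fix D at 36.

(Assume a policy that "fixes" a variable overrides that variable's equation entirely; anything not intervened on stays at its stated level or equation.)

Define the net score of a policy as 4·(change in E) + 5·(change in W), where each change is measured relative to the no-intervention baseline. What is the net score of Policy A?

Baseline:
  D = 86
  W = 125 + 4·86 = 469
  E = 126 − 5·86 = -304
Policy A (D := 36):
  D = 36
  W = 125 + 4·36 = 269
  E = 126 − 5·36 = -54
ΔE = -54 − (-304) = 250; ΔW = 269 − 469 = -200
Score = 4·250 + 5·(-200) = 0

0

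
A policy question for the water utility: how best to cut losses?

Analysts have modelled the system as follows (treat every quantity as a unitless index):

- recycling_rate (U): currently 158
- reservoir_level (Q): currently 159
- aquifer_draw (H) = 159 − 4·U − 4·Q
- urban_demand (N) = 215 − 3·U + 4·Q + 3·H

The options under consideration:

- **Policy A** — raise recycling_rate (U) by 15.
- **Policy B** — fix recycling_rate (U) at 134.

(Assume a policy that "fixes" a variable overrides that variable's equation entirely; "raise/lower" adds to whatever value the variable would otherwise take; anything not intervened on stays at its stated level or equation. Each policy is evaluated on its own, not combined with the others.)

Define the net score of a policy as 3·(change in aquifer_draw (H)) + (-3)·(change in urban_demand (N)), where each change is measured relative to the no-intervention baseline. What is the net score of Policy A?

495

Baseline:
  U = 158
  Q = 159
  H = 159 − 4·158 − 4·159 = -1109
  N = 215 − 3·158 + 4·159 + 3·(-1109) = -2950
Policy A (U + 15):
  U = 158 + 15 = 173
  Q = 159
  H = 159 − 4·173 − 4·159 = -1169
  N = 215 − 3·173 + 4·159 + 3·(-1169) = -3175
ΔH = -1169 − (-1109) = -60; ΔN = -3175 − (-2950) = -225
Score = 3·(-60) + (-3)·(-225) = 495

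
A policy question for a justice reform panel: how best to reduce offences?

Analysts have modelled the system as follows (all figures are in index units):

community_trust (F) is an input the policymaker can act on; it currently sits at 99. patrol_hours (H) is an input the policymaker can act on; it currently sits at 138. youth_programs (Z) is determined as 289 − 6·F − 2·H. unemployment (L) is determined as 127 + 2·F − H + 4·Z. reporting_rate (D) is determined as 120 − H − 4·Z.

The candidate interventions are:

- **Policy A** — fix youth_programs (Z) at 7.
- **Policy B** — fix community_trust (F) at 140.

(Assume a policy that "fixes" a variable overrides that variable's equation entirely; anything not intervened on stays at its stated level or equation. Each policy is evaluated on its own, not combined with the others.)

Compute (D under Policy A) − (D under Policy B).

Policy A (Z := 7):
  F = 99
  H = 138
  Z = 7
  D = 120 − 138 − 4·7 = -46
Policy B (F := 140):
  F = 140
  H = 138
  Z = 289 − 6·140 − 2·138 = -827
  D = 120 − 138 − 4·(-827) = 3290
D: -46 − 3290 = -3336

-3336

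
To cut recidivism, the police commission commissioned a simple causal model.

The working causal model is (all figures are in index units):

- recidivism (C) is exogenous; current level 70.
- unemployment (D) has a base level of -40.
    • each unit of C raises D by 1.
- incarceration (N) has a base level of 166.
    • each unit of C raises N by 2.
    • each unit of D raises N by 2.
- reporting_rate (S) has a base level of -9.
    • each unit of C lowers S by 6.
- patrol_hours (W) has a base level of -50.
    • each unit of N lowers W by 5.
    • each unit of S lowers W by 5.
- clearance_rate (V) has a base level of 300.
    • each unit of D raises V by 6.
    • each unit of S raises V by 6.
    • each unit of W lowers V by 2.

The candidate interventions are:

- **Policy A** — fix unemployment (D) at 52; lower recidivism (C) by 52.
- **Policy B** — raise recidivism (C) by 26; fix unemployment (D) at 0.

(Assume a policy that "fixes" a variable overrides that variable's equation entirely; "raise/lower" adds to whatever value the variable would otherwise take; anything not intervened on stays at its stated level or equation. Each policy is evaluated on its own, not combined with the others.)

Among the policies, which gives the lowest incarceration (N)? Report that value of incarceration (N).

306

Policy A (D := 52, C − 52):
  C = 70 − 52 = 18
  D = 52
  N = 166 + 2·18 + 2·52 = 306
Policy B (C + 26, D := 0):
  C = 70 + 26 = 96
  D = 0
  N = 166 + 2·96 + 2·0 = 358
Comparing — Policy A: N=306, Policy B: N=358. Lowest is 306 (Policy A).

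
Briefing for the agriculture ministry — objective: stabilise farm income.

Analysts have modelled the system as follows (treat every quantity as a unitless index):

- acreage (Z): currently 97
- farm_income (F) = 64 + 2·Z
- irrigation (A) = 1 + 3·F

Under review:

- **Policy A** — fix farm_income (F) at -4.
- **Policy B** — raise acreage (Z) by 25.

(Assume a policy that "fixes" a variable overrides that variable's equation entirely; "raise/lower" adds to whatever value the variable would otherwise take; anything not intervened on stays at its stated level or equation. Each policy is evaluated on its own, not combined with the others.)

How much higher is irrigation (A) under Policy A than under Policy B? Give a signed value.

Policy A (F := -4):
  Z = 97
  F = -4
  A = 1 + 3·(-4) = -11
Policy B (Z + 25):
  Z = 97 + 25 = 122
  F = 64 + 2·122 = 308
  A = 1 + 3·308 = 925
A: -11 − 925 = -936

-936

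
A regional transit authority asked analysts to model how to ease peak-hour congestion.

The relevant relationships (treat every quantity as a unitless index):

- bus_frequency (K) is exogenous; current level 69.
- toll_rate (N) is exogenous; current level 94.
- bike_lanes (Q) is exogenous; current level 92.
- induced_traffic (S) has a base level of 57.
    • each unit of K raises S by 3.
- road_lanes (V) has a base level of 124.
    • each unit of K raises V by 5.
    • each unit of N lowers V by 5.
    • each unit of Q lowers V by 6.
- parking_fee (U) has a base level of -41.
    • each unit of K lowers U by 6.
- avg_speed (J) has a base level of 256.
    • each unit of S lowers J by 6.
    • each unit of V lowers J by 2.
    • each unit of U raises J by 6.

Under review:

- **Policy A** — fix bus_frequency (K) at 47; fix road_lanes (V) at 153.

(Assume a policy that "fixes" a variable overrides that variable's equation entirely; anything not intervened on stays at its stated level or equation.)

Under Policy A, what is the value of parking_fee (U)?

-323

Policy A (K := 47, V := 153):
  K = 47
  U = -41 − 6·47 = -323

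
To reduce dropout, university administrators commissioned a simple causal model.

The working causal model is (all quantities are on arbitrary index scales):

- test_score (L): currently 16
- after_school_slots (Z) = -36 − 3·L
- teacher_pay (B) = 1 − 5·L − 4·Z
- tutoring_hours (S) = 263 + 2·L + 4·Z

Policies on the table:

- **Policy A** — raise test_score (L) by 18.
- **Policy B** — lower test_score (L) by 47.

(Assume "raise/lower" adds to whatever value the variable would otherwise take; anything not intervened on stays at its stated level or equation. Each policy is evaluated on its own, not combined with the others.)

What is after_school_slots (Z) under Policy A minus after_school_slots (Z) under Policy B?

Policy A (L + 18):
  L = 16 + 18 = 34
  Z = -36 − 3·34 = -138
Policy B (L − 47):
  L = 16 − 47 = -31
  Z = -36 − 3·(-31) = 57
Z: -138 − 57 = -195

-195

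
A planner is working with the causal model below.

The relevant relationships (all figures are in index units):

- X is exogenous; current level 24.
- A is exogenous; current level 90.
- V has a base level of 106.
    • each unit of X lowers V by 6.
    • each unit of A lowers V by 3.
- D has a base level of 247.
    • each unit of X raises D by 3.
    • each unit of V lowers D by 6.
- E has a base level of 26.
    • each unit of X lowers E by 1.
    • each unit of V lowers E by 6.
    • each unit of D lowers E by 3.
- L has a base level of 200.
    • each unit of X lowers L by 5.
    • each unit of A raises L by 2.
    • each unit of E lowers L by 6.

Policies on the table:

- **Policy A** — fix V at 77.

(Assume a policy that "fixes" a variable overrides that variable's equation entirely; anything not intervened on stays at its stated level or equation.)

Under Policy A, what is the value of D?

Policy A (V := 77):
  X = 24
  A = 90
  V = 77
  D = 247 + 3·24 − 6·77 = -143

-143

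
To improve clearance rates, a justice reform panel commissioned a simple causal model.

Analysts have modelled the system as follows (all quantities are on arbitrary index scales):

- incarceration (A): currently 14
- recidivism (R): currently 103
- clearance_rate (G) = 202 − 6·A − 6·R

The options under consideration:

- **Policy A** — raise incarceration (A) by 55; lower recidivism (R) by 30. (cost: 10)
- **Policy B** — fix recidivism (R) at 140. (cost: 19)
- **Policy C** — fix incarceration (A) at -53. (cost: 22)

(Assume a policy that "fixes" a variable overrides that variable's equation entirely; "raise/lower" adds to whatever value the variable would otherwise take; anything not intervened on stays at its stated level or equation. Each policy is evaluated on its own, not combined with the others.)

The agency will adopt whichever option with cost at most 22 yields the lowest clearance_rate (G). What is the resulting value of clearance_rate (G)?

-722

Policy A (A + 55, R − 30):
  A = 14 + 55 = 69
  R = 103 − 30 = 73
  G = 202 − 6·69 − 6·73 = -650
Policy B (R := 140):
  A = 14
  R = 140
  G = 202 − 6·14 − 6·140 = -722
Policy C (A := -53):
  A = -53
  R = 103
  G = 202 − 6·(-53) − 6·103 = -98
Comparing — Policy A: G=-650, Policy B: G=-722, Policy C: G=-98. Lowest is -722 (Policy B).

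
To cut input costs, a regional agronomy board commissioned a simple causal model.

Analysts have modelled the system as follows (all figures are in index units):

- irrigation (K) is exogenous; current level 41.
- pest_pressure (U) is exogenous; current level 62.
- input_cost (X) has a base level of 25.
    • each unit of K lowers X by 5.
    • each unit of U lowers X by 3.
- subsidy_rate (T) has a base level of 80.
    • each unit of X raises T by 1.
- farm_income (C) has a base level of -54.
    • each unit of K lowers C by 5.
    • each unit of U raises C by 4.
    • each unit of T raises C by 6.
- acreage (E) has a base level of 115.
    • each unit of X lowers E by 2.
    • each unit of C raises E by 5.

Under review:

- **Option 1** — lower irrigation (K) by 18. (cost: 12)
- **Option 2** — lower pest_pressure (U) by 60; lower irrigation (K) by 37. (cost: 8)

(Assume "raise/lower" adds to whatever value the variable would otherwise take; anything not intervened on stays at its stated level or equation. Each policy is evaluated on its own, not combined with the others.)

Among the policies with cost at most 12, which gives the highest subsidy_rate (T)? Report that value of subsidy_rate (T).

Option 1 (K − 18):
  K = 41 − 18 = 23
  U = 62
  X = 25 − 5·23 − 3·62 = -276
  T = 80 + (-276) = -196
Option 2 (U − 60, K − 37):
  K = 41 − 37 = 4
  U = 62 − 60 = 2
  X = 25 − 5·4 − 3·2 = -1
  T = 80 + (-1) = 79
Comparing — Option 1: T=-196, Option 2: T=79. Highest is 79 (Option 2).

79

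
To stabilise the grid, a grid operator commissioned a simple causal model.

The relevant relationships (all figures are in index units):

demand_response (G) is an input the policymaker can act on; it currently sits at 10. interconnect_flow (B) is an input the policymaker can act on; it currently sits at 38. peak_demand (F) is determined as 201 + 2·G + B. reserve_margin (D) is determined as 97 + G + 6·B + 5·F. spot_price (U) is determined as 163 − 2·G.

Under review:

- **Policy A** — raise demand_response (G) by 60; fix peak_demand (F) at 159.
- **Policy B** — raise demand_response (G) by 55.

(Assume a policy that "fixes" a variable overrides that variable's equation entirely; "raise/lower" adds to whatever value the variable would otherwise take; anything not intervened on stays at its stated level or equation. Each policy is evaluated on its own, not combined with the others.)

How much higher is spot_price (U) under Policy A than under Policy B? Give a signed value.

-10

Policy A (G + 60, F := 159):
  G = 10 + 60 = 70
  U = 163 − 2·70 = 23
Policy B (G + 55):
  G = 10 + 55 = 65
  U = 163 − 2·65 = 33
U: 23 − 33 = -10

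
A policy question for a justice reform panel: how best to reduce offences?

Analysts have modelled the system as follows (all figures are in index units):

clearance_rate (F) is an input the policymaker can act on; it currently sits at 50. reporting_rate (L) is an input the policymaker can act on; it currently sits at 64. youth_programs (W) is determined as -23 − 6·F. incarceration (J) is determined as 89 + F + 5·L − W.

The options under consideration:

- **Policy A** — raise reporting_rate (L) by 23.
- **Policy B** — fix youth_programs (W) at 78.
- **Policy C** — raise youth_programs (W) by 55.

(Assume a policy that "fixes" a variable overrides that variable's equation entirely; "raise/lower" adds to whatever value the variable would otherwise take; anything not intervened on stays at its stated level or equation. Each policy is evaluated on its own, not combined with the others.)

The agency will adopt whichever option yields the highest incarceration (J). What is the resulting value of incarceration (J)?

Policy A (L + 23):
  F = 50
  L = 64 + 23 = 87
  W = -23 − 6·50 = -323
  J = 89 + 50 + 5·87 − (-323) = 897
Policy B (W := 78):
  F = 50
  L = 64
  W = 78
  J = 89 + 50 + 5·64 − 78 = 381
Policy C (W + 55):
  F = 50
  L = 64
  W = -23 − 6·50 (+55 from intervention) = -268
  J = 89 + 50 + 5·64 − (-268) = 727
Comparing — Policy A: J=897, Policy B: J=381, Policy C: J=727. Highest is 897 (Policy A).

897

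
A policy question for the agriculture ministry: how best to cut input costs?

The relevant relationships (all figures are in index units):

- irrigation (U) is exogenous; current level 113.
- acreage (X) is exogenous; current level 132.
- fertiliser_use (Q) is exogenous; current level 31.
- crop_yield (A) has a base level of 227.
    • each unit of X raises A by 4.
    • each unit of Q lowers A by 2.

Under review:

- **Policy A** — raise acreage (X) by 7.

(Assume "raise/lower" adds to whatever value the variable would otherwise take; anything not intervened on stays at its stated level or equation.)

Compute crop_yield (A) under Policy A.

Policy A (X + 7):
  X = 132 + 7 = 139
  Q = 31
  A = 227 + 4·139 − 2·31 = 721

721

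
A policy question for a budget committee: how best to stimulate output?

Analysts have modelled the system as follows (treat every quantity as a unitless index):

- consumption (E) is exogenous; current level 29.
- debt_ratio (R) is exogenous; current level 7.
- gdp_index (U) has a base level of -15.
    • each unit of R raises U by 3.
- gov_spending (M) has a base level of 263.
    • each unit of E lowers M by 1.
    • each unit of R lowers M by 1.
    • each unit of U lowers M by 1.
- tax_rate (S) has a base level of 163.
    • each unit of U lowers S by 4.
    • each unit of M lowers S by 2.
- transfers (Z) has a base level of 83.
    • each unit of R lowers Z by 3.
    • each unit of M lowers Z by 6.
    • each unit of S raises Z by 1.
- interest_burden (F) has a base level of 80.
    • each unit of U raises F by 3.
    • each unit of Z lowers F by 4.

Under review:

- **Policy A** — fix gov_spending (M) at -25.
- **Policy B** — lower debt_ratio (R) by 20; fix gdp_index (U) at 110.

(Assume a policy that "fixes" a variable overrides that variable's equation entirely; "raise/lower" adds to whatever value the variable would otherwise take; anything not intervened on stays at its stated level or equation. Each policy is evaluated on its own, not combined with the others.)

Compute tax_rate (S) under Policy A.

189

Policy A (M := -25):
  E = 29
  R = 7
  U = -15 + 3·7 = 6
  M = -25
  S = 163 − 4·6 − 2·(-25) = 189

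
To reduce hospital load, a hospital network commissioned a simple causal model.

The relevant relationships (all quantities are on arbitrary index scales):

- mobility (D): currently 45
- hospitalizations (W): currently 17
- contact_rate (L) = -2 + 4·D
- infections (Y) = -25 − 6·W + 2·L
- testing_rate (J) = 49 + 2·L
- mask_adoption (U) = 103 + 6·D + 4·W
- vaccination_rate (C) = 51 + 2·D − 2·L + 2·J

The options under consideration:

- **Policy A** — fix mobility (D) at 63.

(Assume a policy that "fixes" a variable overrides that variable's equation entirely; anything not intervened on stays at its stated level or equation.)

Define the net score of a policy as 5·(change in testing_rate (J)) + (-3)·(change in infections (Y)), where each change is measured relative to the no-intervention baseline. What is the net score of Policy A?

Baseline:
  D = 45
  W = 17
  L = -2 + 4·45 = 178
  Y = -25 − 6·17 + 2·178 = 229
  J = 49 + 2·178 = 405
Policy A (D := 63):
  D = 63
  W = 17
  L = -2 + 4·63 = 250
  Y = -25 − 6·17 + 2·250 = 373
  J = 49 + 2·250 = 549
ΔJ = 549 − 405 = 144; ΔY = 373 − 229 = 144
Score = 5·144 + (-3)·144 = 288

288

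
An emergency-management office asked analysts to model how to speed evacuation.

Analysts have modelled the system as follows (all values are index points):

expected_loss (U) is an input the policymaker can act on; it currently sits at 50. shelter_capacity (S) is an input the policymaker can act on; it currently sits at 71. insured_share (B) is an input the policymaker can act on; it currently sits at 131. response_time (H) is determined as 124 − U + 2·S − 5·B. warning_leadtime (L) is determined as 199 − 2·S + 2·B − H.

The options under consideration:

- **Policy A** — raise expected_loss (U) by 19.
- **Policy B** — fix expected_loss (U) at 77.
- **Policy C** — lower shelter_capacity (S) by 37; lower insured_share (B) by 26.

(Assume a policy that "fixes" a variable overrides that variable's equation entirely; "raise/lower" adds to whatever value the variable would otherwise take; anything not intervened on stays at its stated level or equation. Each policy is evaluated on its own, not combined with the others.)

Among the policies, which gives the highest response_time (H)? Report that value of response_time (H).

-383

Policy A (U + 19):
  U = 50 + 19 = 69
  S = 71
  B = 131
  H = 124 − 69 + 2·71 − 5·131 = -458
Policy B (U := 77):
  U = 77
  S = 71
  B = 131
  H = 124 − 77 + 2·71 − 5·131 = -466
Policy C (S − 37, B − 26):
  U = 50
  S = 71 − 37 = 34
  B = 131 − 26 = 105
  H = 124 − 50 + 2·34 − 5·105 = -383
Comparing — Policy A: H=-458, Policy B: H=-466, Policy C: H=-383. Highest is -383 (Policy C).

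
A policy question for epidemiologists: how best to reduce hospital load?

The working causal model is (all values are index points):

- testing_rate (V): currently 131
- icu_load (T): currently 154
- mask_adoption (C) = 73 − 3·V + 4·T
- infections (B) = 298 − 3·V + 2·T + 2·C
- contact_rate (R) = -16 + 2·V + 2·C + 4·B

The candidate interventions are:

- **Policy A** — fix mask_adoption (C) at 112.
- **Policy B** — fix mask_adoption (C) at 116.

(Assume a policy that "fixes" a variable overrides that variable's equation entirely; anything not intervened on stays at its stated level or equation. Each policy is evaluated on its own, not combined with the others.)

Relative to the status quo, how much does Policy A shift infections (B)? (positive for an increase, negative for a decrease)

Baseline:
  V = 131
  T = 154
  C = 73 − 3·131 + 4·154 = 296
  B = 298 − 3·131 + 2·154 + 2·296 = 805
Policy A (C := 112):
  V = 131
  T = 154
  C = 112
  B = 298 − 3·131 + 2·154 + 2·112 = 437
Change in B: 437 − 805 = -368

-368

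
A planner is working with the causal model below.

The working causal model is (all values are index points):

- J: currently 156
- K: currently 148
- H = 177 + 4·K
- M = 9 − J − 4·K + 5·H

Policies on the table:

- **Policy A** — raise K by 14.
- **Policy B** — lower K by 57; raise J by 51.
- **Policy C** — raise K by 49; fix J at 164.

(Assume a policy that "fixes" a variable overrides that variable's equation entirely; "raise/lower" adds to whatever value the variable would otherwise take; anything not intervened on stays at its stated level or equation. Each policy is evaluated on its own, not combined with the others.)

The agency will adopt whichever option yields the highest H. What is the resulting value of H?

Policy A (K + 14):
  K = 148 + 14 = 162
  H = 177 + 4·162 = 825
Policy B (K − 57, J + 51):
  K = 148 − 57 = 91
  H = 177 + 4·91 = 541
Policy C (K + 49, J := 164):
  K = 148 + 49 = 197
  H = 177 + 4·197 = 965
Comparing — Policy A: H=825, Policy B: H=541, Policy C: H=965. Highest is 965 (Policy C).

965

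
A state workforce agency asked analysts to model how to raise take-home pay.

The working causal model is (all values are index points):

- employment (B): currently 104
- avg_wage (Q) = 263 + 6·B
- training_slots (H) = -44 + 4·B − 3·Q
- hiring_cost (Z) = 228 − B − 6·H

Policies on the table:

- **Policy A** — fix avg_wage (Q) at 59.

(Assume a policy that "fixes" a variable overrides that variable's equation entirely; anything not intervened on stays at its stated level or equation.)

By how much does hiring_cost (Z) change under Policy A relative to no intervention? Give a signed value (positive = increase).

Baseline:
  B = 104
  Q = 263 + 6·104 = 887
  H = -44 + 4·104 − 3·887 = -2289
  Z = 228 − 104 − 6·(-2289) = 13858
Policy A (Q := 59):
  B = 104
  Q = 59
  H = -44 + 4·104 − 3·59 = 195
  Z = 228 − 104 − 6·195 = -1046
Change in Z: -1046 − 13858 = -14904

-14904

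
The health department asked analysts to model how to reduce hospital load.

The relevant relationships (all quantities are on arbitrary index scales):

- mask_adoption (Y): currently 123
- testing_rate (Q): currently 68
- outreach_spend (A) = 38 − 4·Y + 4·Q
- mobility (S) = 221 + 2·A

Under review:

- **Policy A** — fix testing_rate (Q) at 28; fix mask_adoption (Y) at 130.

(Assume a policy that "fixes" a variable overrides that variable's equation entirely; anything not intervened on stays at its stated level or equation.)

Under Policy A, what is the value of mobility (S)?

Policy A (Q := 28, Y := 130):
  Y = 130
  Q = 28
  A = 38 − 4·130 + 4·28 = -370
  S = 221 + 2·(-370) = -519

-519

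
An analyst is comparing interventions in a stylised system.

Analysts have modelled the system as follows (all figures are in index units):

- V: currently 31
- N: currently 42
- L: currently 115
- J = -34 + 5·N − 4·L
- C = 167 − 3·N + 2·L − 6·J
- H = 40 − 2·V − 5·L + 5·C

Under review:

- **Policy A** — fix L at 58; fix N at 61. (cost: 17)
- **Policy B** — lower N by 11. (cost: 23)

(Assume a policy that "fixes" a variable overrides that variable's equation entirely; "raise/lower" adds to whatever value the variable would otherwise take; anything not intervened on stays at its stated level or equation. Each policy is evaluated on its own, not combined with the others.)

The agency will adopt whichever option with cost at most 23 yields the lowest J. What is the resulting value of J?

Policy A (L := 58, N := 61):
  N = 61
  L = 58
  J = -34 + 5·61 − 4·58 = 39
Policy B (N − 11):
  N = 42 − 11 = 31
  L = 115
  J = -34 + 5·31 − 4·115 = -339
Comparing — Policy A: J=39, Policy B: J=-339. Lowest is -339 (Policy B).

-339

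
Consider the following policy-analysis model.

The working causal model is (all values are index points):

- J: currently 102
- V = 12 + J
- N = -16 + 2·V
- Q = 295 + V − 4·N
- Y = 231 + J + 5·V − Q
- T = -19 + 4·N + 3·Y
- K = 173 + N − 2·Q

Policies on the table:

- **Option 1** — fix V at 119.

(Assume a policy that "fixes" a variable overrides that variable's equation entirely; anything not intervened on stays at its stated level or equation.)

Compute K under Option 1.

1343

Option 1 (V := 119):
  J = 102
  V = 119
  N = -16 + 2·119 = 222
  Q = 295 + 119 − 4·222 = -474
  K = 173 + 222 − 2·(-474) = 1343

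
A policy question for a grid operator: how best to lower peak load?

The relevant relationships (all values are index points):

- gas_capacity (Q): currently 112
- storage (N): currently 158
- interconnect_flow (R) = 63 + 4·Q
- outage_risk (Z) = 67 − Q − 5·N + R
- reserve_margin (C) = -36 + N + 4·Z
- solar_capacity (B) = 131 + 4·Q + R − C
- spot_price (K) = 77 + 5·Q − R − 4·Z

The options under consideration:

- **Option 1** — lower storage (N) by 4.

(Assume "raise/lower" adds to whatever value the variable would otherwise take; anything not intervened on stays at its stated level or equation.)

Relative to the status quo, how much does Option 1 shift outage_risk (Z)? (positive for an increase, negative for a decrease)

Baseline:
  Q = 112
  N = 158
  R = 63 + 4·112 = 511
  Z = 67 − 112 − 5·158 + 511 = -324
Option 1 (N − 4):
  Q = 112
  N = 158 − 4 = 154
  R = 63 + 4·112 = 511
  Z = 67 − 112 − 5·154 + 511 = -304
Change in Z: -304 − (-324) = 20

20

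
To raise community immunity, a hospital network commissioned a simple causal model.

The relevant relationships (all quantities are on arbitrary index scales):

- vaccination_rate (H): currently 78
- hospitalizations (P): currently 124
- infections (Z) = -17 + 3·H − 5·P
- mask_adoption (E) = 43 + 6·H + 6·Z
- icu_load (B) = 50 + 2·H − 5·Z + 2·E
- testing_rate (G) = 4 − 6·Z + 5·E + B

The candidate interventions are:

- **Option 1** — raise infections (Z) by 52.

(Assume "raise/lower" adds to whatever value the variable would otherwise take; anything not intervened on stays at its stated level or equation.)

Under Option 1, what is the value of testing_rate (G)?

-7094

Option 1 (Z + 52):
  H = 78
  P = 124
  Z = -17 + 3·78 − 5·124 (+52 from intervention) = -351
  E = 43 + 6·78 + 6·(-351) = -1595
  B = 50 + 2·78 − 5·(-351) + 2·(-1595) = -1229
  G = 4 − 6·(-351) + 5·(-1595) + (-1229) = -7094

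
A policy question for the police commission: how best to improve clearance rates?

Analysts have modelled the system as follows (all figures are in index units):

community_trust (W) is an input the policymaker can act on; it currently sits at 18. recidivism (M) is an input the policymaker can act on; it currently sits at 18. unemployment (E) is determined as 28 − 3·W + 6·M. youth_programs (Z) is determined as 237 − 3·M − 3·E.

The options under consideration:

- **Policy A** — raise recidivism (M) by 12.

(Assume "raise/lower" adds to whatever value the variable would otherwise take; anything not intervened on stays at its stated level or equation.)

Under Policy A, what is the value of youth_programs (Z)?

-315

Policy A (M + 12):
  W = 18
  M = 18 + 12 = 30
  E = 28 − 3·18 + 6·30 = 154
  Z = 237 − 3·30 − 3·154 = -315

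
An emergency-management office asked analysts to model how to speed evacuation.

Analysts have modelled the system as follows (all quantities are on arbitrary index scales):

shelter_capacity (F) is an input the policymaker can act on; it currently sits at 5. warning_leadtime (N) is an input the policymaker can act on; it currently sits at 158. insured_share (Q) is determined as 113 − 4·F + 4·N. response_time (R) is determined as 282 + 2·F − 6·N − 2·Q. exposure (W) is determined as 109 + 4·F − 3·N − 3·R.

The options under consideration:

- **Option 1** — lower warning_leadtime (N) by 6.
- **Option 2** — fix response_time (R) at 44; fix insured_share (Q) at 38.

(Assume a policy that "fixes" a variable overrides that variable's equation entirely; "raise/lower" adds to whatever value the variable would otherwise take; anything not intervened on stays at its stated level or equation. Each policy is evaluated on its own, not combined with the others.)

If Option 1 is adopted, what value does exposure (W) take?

5739

Option 1 (N − 6):
  F = 5
  N = 158 − 6 = 152
  Q = 113 − 4·5 + 4·152 = 701
  R = 282 + 2·5 − 6·152 − 2·701 = -2022
  W = 109 + 4·5 − 3·152 − 3·(-2022) = 5739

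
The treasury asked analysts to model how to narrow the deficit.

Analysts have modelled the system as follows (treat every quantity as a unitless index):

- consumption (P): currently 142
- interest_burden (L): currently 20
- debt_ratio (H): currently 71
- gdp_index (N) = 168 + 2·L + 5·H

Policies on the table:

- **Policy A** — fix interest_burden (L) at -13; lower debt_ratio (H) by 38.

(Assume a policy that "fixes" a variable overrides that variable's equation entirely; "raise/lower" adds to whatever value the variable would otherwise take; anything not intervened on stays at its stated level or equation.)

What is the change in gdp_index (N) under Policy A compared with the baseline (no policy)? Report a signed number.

-256

Baseline:
  L = 20
  H = 71
  N = 168 + 2·20 + 5·71 = 563
Policy A (L := -13, H − 38):
  L = -13
  H = 71 − 38 = 33
  N = 168 + 2·(-13) + 5·33 = 307
Change in N: 307 − 563 = -256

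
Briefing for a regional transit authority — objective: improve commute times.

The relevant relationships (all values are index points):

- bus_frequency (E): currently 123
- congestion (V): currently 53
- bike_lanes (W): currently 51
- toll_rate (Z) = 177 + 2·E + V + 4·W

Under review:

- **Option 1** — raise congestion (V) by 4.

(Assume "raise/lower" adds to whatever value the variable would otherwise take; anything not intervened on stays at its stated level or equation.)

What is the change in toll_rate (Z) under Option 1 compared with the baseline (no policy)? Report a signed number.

Baseline:
  E = 123
  V = 53
  W = 51
  Z = 177 + 2·123 + 53 + 4·51 = 680
Option 1 (V + 4):
  E = 123
  V = 53 + 4 = 57
  W = 51
  Z = 177 + 2·123 + 57 + 4·51 = 684
Change in Z: 684 − 680 = 4

4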